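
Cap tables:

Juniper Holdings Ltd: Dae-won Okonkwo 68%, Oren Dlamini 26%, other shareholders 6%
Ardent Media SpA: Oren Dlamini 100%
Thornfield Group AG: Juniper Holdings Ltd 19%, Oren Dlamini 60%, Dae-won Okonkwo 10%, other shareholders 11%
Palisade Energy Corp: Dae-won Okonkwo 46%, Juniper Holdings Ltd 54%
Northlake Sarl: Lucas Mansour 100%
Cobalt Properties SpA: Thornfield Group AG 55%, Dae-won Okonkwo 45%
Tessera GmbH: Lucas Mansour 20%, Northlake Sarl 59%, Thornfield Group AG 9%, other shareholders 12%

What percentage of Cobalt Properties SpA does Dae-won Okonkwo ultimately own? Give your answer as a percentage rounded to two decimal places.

Dae-won reaches Cobalt along 3 paths.
Via Juniper → Thornfield: 68% × 19% × 55% = 7.106%.
Via Thornfield: 10% × 55% = 5.5%.
Direct stake: 45% = 45%.
Total: 7.106% + 5.5% + 45% = 57.606%.
Rounded: 57.61%.

57.61%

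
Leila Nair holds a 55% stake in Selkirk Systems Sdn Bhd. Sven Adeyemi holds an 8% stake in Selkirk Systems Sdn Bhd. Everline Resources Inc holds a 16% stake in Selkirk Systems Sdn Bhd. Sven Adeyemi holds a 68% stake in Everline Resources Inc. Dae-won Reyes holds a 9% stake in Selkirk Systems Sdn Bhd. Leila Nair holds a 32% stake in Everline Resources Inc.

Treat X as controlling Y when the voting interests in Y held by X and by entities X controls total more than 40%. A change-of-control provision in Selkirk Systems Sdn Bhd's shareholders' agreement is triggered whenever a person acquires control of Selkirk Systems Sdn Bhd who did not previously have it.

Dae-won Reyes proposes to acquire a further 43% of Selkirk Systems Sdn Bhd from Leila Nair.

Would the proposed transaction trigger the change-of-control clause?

Yes

The purchase adds only to Dae-won's holdings (Leila's stake shrinks), so Dae-won is the only person who could newly come to control Selkirk.
Dae-won's largest direct stake is 9% in Selkirk, which does not meet the threshold, so Dae-won controls no company.
In Selkirk, Dae-won's side holds only 9%, not > 40%.
So before the transaction, Dae-won does not control Selkirk.
After the purchase, Dae-won's direct stake in Selkirk rises to 9% + 43% = 52%, and Leila's stake falls to 12%.
Dae-won holds 52% of Selkirk, so Dae-won controls Selkirk.
Dae-won did not control Selkirk before and does after, so the clause is triggered.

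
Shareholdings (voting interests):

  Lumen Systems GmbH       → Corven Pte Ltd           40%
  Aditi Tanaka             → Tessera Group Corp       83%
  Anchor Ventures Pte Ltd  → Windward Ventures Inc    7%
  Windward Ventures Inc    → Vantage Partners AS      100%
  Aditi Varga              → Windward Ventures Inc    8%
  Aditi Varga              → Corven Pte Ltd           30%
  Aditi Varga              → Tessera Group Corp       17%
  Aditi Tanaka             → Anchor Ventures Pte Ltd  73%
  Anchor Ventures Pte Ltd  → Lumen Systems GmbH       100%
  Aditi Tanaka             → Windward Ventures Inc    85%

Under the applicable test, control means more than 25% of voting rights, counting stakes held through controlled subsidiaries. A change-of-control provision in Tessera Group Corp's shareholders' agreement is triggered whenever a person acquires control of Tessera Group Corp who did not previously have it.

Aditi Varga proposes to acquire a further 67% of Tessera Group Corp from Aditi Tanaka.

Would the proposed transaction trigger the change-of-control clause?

The purchase adds only to Aditi Varga's holdings (Aditi Tanaka's stake shrinks), so Aditi Varga is the only person who could newly come to control Tessera.
Aditi Varga holds 30% of Corven, so Aditi Varga controls Corven.
In Tessera, Aditi Varga's side holds only 17%, not > 25%.
So before the transaction, Aditi Varga does not control Tessera.
After the purchase, Aditi Varga's direct stake in Tessera rises to 17% + 67% = 84%, and Aditi Tanaka's stake falls to 16%.
Aditi Varga holds 84% of Tessera, so Aditi Varga controls Tessera.
Aditi Varga did not control Tessera before and does after, so the clause is triggered.

Yes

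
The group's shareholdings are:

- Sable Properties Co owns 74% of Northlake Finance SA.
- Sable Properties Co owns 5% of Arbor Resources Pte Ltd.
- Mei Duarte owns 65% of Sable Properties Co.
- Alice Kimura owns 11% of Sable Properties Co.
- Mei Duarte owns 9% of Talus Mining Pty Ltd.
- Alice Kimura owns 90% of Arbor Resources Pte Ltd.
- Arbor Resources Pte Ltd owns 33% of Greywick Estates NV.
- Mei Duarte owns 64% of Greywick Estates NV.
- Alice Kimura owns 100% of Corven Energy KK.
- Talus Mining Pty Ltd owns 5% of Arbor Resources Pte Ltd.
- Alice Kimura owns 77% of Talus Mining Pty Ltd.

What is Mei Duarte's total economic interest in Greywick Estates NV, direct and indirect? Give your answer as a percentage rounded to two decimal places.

65.22%

Mei reaches Greywick along 3 paths.
Via Sable → Arbor: 65% × 5% × 33% = 1.0725%.
Via Talus → Arbor: 9% × 5% × 33% = 0.1485%.
Direct stake: 64% = 64%.
Total: 1.0725% + 0.1485% + 64% = 65.221%.
Rounded: 65.22%.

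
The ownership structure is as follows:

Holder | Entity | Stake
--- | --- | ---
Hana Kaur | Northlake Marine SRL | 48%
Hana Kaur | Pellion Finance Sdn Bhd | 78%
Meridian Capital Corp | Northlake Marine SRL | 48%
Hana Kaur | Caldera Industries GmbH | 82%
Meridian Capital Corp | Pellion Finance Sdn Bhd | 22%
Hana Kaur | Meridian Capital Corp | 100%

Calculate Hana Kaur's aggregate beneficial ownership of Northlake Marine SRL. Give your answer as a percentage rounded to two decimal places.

96.00%

Hana reaches Northlake along 2 paths.
Via Meridian: 100% × 48% = 48%.
Direct stake: 48% = 48%.
Total: 48% + 48% = 96%.
Rounded: 96.00%.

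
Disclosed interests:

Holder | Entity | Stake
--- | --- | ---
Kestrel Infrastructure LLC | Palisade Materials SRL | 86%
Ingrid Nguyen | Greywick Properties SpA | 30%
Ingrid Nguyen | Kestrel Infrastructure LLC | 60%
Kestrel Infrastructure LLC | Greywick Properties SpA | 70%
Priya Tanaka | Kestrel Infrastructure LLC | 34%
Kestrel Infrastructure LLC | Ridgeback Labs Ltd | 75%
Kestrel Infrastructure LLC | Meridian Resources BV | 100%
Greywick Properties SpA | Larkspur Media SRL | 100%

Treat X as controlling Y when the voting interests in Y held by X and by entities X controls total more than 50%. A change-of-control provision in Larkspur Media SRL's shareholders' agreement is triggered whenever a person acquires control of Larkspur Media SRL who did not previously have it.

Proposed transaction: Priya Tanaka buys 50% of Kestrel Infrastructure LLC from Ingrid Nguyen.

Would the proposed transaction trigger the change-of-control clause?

The purchase adds only to Priya's holdings (Ingrid's stake shrinks), so Priya is the only person who could newly come to control Larkspur.
Priya's largest direct stake is 34% in Kestrel, which does not meet the threshold, so Priya controls no company.
Neither Priya nor any entity Priya controls holds any voting interest in Larkspur.
So before the transaction, Priya does not control Larkspur.
After the purchase, Priya's direct stake in Kestrel rises to 34% + 50% = 84%, and Ingrid's stake falls to 10%.
Priya holds 84% of Kestrel, so Priya controls Kestrel.
Kestrel holds 70% of Greywick, so Priya controls Greywick.
Greywick holds 100% of Larkspur, so Priya controls Larkspur.
Priya did not control Larkspur before and does after, so the clause is triggered.

Yes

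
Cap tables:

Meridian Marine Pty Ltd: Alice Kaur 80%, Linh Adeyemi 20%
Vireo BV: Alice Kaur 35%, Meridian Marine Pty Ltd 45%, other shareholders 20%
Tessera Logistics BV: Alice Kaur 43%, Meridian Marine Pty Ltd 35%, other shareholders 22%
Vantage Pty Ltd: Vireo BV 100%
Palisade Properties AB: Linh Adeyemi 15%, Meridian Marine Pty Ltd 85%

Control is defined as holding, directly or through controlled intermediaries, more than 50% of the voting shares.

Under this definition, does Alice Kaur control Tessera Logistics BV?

Alice holds 80% of Meridian, so Alice controls Meridian.
Alice and Meridian together hold 43% + 35% = 78% of Tessera, so Alice controls Tessera.

Yes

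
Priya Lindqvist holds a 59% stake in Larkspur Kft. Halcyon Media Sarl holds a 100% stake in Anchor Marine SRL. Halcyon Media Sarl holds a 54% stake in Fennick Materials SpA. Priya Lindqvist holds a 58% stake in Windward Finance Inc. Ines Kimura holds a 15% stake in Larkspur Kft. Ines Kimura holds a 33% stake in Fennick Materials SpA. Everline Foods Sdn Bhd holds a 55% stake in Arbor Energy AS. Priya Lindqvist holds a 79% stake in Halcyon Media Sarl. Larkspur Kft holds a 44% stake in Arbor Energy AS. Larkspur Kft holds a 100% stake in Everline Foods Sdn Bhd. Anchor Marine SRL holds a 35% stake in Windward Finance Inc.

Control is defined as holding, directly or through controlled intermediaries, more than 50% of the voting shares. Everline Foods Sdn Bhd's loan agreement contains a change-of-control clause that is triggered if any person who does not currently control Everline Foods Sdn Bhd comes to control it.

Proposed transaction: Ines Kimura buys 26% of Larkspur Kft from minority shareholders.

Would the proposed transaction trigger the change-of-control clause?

The purchase changes only Ines's holdings, so Ines is the only person who could newly come to control Everline.
Ines's largest direct stake is 33% in Fennick, which does not meet the threshold, so Ines controls no company.
Neither Ines nor any entity Ines controls holds any voting interest in Everline.
So before the transaction, Ines does not control Everline.
After the purchase, Ines's direct stake in Larkspur rises to 15% + 26% = 41%.
Ines's side now holds 41% of Larkspur, not > 50%, so Ines still does not control Larkspur.
After the transaction, neither Ines nor any entity Ines controls holds a voting interest in Everline, so Ines still does not control it.
No new person acquires control, so the clause is not triggered.

No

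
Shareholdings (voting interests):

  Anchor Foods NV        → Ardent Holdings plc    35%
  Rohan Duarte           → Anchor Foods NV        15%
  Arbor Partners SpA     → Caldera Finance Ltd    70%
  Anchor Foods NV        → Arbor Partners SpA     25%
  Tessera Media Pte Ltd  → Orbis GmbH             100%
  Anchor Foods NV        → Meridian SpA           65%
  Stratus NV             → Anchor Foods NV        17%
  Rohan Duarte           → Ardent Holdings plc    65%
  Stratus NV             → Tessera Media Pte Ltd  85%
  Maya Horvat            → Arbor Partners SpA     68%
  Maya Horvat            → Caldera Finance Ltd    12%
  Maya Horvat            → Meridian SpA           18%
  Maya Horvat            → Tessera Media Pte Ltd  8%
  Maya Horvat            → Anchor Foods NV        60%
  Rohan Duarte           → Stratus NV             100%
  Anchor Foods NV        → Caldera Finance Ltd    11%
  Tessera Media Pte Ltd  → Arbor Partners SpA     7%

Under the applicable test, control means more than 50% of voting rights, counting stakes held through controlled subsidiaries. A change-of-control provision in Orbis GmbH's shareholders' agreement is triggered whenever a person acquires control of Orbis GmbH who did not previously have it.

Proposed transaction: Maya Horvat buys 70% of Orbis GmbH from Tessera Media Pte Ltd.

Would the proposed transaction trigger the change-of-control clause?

Yes

The purchase adds only to Maya's holdings (Tessera's stake shrinks), so Maya is the only person who could newly come to control Orbis.
Maya holds 60% of Anchor, so Maya controls Anchor.
Anchor and Maya together hold 25% + 68% = 93% of Arbor, so Maya controls Arbor.
Maya and Anchor and Arbor together hold 12% + 11% + 70% = 93% of Caldera, so Maya controls Caldera.
Maya and Anchor together hold 18% + 65% = 83% of Meridian, so Maya controls Meridian.
Neither Maya nor any entity Maya controls holds any voting interest in Orbis.
So before the transaction, Maya does not control Orbis.
After the purchase, Maya holds 70% of Orbis directly, and Tessera's stake falls to 30%.
Maya holds 70% of Orbis, so Maya controls Orbis.
Maya did not control Orbis before and does after, so the clause is triggered.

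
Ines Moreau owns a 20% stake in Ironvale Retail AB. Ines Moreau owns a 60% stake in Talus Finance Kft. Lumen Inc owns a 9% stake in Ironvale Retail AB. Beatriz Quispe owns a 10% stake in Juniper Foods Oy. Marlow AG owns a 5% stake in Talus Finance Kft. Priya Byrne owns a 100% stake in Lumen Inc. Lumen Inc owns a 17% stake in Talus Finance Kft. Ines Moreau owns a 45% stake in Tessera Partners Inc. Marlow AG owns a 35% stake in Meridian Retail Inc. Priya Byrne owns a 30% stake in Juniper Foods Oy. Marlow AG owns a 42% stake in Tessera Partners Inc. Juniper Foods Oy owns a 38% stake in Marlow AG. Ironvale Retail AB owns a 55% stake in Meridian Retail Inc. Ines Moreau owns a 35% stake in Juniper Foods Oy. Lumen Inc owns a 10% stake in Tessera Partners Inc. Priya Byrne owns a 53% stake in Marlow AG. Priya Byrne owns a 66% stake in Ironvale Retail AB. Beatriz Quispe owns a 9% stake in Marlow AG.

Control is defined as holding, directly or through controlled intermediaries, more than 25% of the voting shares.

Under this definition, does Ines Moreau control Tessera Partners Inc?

Yes

Ines holds 35% of Juniper, so Ines controls Juniper.
Juniper holds 38% of Marlow, so Ines controls Marlow.
Marlow and Ines together hold 42% + 45% = 87% of Tessera, so Ines controls Tessera.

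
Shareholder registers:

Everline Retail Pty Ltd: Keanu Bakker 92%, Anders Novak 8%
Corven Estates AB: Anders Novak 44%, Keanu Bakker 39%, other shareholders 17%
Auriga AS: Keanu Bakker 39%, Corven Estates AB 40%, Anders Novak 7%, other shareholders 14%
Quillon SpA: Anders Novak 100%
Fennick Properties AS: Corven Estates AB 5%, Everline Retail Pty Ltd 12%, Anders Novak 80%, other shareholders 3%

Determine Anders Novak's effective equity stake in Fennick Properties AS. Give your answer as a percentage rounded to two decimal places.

Anders reaches Fennick along 3 paths.
Via Corven: 44% × 5% = 2.2%.
Via Everline: 8% × 12% = 0.96%.
Direct stake: 80% = 80%.
Total: 2.2% + 0.96% + 80% = 83.16%.

83.16%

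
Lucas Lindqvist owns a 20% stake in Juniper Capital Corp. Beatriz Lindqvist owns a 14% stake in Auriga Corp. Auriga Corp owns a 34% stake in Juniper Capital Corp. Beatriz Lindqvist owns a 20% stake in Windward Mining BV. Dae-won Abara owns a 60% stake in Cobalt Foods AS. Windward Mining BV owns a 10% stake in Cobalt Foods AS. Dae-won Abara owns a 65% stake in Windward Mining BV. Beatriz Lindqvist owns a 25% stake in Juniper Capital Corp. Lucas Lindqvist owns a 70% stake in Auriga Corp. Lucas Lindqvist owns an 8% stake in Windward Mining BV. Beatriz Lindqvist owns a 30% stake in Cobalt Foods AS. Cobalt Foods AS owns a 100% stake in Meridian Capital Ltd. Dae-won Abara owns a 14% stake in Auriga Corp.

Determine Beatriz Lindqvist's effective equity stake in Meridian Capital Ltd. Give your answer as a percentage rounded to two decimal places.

32.00%

Beatriz reaches Meridian along 2 paths.
Via Windward → Cobalt: 20% × 10% × 100% = 2%.
Via Cobalt: 30% × 100% = 30%.
Total: 2% + 30% = 32%.
Rounded: 32.00%.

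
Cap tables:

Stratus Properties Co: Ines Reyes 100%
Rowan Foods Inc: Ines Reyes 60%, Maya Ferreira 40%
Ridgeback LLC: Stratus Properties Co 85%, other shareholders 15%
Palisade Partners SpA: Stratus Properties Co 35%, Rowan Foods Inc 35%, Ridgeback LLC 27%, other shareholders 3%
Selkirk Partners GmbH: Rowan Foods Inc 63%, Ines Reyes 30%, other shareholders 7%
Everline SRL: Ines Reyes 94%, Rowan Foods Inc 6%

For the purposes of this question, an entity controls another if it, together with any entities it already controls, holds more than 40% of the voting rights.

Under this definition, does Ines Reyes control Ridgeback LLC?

Yes

Ines holds 100% of Stratus, so Ines controls Stratus.
Stratus holds 85% of Ridgeback, so Ines controls Ridgeback.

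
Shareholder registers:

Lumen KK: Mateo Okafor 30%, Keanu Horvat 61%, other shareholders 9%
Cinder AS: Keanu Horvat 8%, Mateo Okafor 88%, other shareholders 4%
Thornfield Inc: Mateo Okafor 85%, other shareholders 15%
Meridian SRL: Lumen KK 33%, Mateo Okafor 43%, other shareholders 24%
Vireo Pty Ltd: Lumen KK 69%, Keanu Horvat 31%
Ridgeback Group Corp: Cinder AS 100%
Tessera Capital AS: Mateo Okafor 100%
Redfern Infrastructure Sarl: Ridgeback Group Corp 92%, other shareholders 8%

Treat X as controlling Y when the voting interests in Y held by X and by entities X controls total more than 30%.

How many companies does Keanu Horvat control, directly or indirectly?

3

Keanu holds 61% of Lumen, so Keanu controls Lumen.
Lumen holds 33% of Meridian, so Keanu controls Meridian.
Lumen and Keanu together hold 69% + 31% = 100% of Vireo, so Keanu controls Vireo.
No other company's threshold is met.
Keanu controls 3 companies.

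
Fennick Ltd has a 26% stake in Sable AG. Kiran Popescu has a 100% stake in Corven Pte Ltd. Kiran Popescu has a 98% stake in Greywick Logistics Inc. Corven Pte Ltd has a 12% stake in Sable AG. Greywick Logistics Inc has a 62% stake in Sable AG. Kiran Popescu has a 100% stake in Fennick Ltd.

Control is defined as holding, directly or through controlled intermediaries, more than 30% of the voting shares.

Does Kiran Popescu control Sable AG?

Yes

Kiran holds 98% of Greywick, so Kiran controls Greywick.
Kiran holds 100% of Corven, so Kiran controls Corven.
Kiran holds 100% of Fennick, so Kiran controls Fennick.
Corven and Fennick and Greywick together hold 12% + 26% + 62% = 100% of Sable, so Kiran controls Sable.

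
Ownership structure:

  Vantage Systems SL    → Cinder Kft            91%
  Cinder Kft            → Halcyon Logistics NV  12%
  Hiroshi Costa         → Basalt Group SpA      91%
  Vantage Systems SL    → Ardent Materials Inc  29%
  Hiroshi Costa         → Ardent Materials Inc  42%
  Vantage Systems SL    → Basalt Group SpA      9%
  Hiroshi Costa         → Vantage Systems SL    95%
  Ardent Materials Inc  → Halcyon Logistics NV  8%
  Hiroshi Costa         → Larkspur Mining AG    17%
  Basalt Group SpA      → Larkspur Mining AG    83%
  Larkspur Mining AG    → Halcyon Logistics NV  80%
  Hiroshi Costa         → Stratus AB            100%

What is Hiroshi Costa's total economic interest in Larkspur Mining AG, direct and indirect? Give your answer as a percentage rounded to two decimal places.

Hiroshi reaches Larkspur along 3 paths.
Direct stake: 17% = 17%.
Via Vantage → Basalt: 95% × 9% × 83% = 7.0965%.
Via Basalt: 91% × 83% = 75.53%.
Total: 17% + 7.0965% + 75.53% = 99.6265%.
Rounded: 99.63%.

99.63%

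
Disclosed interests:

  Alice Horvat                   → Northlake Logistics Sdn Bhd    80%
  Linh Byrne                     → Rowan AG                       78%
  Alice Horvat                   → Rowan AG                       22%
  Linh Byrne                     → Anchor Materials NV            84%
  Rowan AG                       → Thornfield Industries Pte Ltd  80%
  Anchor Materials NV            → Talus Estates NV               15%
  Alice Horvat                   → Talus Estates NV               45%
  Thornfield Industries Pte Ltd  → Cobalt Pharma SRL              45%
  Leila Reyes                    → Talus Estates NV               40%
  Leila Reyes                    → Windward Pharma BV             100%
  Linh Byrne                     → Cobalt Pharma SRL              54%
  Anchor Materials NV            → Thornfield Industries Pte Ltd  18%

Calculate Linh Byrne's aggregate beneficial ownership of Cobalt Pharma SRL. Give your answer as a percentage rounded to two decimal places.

88.88%

Linh reaches Cobalt along 3 paths.
Direct stake: 54% = 54%.
Via Rowan → Thornfield: 78% × 80% × 45% = 28.08%.
Via Anchor → Thornfield: 84% × 18% × 45% = 6.804%.
Total: 54% + 28.08% + 6.804% = 88.884%.
Rounded: 88.88%.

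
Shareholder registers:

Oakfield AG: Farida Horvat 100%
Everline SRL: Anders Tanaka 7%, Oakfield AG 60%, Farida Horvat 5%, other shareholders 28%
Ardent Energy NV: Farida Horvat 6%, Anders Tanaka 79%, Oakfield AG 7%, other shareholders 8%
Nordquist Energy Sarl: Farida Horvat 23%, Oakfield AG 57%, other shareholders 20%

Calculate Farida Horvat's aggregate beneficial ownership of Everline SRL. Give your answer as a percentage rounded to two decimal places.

Farida reaches Everline along 2 paths.
Via Oakfield: 100% × 60% = 60%.
Direct stake: 5% = 5%.
Total: 60% + 5% = 65%.
Rounded: 65.00%.

65.00%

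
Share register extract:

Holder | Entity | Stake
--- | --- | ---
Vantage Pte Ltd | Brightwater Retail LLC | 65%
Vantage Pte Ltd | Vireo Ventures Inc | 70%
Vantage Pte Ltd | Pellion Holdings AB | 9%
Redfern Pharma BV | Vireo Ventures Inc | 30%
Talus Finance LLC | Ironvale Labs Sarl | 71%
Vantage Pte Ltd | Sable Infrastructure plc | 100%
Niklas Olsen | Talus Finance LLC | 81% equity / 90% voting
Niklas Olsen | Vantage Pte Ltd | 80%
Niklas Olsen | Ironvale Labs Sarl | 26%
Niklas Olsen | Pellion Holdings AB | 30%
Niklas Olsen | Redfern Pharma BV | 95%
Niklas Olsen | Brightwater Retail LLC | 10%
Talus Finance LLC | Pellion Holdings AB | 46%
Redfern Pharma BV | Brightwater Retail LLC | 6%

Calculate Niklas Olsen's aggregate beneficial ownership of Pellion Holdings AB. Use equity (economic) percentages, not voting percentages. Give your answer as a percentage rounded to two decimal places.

74.46%

Niklas reaches Pellion along 3 paths.
Via Vantage: 80% × 9% = 7.2%.
Direct stake: 30% = 30%.
Via Talus: 81% × 46% = 37.26%.
Total: 7.2% + 30% + 37.26% = 74.46%.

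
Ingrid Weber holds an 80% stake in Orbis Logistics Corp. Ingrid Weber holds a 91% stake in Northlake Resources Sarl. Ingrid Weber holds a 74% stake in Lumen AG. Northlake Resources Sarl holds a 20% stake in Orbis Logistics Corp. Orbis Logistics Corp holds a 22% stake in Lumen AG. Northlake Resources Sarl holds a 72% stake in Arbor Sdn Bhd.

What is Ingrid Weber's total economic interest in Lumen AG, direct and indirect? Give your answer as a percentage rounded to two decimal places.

Ingrid reaches Lumen along 3 paths.
Direct stake: 74% = 74%.
Via Orbis: 80% × 22% = 17.6%.
Via Northlake → Orbis: 91% × 20% × 22% = 4.004%.
Total: 74% + 17.6% + 4.004% = 95.604%.
Rounded: 95.60%.

95.60%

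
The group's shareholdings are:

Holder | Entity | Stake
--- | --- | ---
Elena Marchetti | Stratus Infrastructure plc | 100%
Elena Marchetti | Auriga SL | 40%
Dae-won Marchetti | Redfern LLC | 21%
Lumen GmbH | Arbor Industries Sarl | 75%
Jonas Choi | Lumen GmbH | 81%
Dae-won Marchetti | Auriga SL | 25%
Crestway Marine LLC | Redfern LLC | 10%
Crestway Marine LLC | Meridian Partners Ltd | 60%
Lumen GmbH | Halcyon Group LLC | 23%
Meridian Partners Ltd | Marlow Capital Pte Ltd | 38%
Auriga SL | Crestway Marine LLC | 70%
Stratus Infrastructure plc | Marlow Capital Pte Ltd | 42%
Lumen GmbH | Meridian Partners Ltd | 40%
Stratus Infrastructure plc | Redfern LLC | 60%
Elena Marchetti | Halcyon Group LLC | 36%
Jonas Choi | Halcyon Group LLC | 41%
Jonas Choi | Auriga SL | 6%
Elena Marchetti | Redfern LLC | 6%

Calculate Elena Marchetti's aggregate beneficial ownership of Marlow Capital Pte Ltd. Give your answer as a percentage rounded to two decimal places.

Elena reaches Marlow along 2 paths.
Via Stratus: 100% × 42% = 42%.
Via Auriga → Crestway → Meridian: 40% × 70% × 60% × 38% = 6.384%.
Total: 42% + 6.384% = 48.384%.
Rounded: 48.38%.

48.38%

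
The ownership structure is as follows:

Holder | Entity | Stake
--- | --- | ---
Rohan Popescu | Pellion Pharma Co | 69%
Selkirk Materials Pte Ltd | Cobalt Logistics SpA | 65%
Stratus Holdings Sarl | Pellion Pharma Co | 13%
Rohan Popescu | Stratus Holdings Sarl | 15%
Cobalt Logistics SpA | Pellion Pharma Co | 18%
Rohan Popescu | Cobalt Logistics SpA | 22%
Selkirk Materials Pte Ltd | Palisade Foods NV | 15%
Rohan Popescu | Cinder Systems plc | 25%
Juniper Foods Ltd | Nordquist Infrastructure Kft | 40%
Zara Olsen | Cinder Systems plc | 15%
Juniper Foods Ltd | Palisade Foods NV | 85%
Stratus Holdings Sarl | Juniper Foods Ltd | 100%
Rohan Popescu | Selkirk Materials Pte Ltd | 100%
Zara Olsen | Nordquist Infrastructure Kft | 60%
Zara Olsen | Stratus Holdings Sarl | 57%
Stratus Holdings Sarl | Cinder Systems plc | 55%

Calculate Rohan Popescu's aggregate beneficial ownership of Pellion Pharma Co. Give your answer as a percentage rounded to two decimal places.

Rohan reaches Pellion along 4 paths.
Via Cobalt: 22% × 18% = 3.96%.
Via Selkirk → Cobalt: 100% × 65% × 18% = 11.7%.
Direct stake: 69% = 69%.
Via Stratus: 15% × 13% = 1.95%.
Total: 3.96% + 11.7% + 69% + 1.95% = 86.61%.

86.61%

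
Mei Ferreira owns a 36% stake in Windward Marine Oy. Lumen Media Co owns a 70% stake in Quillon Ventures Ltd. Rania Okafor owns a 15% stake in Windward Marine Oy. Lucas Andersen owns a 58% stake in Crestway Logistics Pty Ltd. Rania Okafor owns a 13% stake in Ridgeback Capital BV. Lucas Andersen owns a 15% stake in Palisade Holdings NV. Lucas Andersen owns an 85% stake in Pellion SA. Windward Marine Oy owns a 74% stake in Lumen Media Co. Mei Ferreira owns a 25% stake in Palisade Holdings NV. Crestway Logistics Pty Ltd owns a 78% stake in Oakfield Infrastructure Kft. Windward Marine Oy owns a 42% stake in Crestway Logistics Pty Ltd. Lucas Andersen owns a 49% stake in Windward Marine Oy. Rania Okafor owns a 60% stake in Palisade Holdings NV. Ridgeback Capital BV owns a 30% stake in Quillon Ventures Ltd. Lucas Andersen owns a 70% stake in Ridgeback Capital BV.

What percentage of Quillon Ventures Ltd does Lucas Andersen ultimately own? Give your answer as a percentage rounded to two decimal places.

Lucas reaches Quillon along 2 paths.
Via Ridgeback: 70% × 30% = 21%.
Via Windward → Lumen: 49% × 74% × 70% = 25.382%.
Total: 21% + 25.382% = 46.382%.
Rounded: 46.38%.

46.38%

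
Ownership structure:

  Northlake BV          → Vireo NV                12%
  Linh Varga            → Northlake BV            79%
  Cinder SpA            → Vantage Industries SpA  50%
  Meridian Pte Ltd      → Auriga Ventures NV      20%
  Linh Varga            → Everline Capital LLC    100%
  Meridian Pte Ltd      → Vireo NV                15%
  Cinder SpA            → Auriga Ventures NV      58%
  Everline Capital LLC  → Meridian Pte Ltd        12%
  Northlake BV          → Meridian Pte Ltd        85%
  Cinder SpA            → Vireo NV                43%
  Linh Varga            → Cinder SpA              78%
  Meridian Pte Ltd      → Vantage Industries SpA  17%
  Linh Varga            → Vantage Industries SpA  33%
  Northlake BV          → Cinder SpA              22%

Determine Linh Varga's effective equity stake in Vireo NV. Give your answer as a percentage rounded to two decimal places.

Linh reaches Vireo along 5 paths.
Via Cinder: 78% × 43% = 33.54%.
Via Northlake → Cinder: 79% × 22% × 43% = 7.4734%.
Via Northlake: 79% × 12% = 9.48%.
Via Everline → Meridian: 100% × 12% × 15% = 1.8%.
Via Northlake → Meridian: 79% × 85% × 15% = 10.0725%.
Total: 33.54% + 7.4734% + 9.48% + 1.8% + 10.0725% = 62.3659%.
Rounded: 62.37%.

62.37%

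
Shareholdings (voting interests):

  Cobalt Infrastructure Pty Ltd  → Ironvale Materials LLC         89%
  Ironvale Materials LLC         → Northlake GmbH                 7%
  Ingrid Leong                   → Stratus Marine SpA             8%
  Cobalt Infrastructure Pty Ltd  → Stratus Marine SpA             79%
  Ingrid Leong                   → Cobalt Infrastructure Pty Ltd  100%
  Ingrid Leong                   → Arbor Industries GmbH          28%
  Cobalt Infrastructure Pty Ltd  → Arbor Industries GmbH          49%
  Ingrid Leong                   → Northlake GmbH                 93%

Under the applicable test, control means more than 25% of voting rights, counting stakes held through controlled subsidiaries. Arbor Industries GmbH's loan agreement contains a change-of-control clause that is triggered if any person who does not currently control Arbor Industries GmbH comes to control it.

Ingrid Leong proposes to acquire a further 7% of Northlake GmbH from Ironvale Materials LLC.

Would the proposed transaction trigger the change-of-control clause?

The purchase adds only to Ingrid's holdings (Ironvale's stake shrinks), so Ingrid is the only person who could newly come to control Arbor.
Ingrid holds 100% of Cobalt, so Ingrid controls Cobalt.
Cobalt and Ingrid together hold 49% + 28% = 77% of Arbor, so Ingrid controls Arbor.
So Ingrid already controls Arbor before the transaction.
After the purchase, Ingrid's direct stake in Northlake rises to 93% + 7% = 100%, and Ironvale's stake falls to 0%.
Ingrid controlled Arbor already, so this is not a new person acquiring control; every other person's position is unchanged or reduced.
No new person acquires control, so the clause is not triggered.

No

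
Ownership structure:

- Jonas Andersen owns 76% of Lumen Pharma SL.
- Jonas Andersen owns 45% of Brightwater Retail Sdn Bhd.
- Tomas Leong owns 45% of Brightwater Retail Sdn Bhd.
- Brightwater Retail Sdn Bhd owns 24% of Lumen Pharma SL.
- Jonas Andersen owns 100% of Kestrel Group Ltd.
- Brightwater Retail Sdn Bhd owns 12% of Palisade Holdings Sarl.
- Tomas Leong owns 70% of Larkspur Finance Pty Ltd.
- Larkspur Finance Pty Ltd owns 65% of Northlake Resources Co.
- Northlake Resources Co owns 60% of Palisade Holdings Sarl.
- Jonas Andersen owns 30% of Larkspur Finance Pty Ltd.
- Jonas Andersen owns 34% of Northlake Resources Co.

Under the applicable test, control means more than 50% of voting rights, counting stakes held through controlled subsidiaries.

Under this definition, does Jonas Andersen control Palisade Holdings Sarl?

Jonas holds 100% of Kestrel, so Jonas controls Kestrel.
Jonas holds 76% of Lumen, so Jonas controls Lumen.
Neither Jonas nor any entity Jonas controls holds any voting interest in Palisade.
So Jonas does not control Palisade.

No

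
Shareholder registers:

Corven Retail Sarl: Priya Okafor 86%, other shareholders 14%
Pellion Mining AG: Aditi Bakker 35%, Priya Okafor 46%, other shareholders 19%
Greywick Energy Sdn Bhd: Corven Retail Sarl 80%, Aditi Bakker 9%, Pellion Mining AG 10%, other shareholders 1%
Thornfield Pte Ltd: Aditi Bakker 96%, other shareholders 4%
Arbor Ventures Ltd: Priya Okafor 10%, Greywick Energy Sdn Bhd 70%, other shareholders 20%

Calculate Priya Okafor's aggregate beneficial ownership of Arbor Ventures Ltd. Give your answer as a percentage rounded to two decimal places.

61.38%

Priya reaches Arbor along 3 paths.
Direct stake: 10% = 10%.
Via Corven → Greywick: 86% × 80% × 70% = 48.16%.
Via Pellion → Greywick: 46% × 10% × 70% = 3.22%.
Total: 10% + 48.16% + 3.22% = 61.38%.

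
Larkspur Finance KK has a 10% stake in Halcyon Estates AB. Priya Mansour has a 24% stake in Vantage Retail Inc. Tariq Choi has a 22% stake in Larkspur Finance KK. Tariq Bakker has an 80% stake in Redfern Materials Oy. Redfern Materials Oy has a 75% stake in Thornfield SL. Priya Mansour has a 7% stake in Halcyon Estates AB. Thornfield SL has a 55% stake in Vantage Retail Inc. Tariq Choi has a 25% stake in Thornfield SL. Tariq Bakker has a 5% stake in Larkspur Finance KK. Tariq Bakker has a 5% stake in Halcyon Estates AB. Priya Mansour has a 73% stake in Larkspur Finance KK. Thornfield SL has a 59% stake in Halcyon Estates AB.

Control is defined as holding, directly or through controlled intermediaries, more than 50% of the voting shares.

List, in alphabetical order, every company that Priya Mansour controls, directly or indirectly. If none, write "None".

Larkspur Finance KK

Priya holds 73% of Larkspur, so Priya controls Larkspur.
No other company's threshold is met.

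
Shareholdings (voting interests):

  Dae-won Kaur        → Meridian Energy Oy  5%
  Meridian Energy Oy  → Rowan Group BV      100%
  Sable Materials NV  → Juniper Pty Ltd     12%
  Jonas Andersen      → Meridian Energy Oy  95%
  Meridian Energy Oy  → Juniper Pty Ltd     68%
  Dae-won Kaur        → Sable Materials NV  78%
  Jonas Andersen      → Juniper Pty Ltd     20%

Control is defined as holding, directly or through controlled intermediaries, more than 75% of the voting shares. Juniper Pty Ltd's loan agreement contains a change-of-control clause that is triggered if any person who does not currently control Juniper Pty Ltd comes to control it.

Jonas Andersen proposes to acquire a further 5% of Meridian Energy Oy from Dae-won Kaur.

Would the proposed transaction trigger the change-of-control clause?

No

The purchase adds only to Jonas's holdings (Dae-won's stake shrinks), so Jonas is the only person who could newly come to control Juniper.
Jonas holds 95% of Meridian, so Jonas controls Meridian.
Meridian and Jonas together hold 68% + 20% = 88% of Juniper, so Jonas controls Juniper.
So Jonas already controls Juniper before the transaction.
After the purchase, Jonas's direct stake in Meridian rises to 95% + 5% = 100%, and Dae-won's stake falls to 0%.
Jonas controlled Juniper already, so this is not a new person acquiring control; every other person's position is unchanged or reduced.
No new person acquires control, so the clause is not triggered.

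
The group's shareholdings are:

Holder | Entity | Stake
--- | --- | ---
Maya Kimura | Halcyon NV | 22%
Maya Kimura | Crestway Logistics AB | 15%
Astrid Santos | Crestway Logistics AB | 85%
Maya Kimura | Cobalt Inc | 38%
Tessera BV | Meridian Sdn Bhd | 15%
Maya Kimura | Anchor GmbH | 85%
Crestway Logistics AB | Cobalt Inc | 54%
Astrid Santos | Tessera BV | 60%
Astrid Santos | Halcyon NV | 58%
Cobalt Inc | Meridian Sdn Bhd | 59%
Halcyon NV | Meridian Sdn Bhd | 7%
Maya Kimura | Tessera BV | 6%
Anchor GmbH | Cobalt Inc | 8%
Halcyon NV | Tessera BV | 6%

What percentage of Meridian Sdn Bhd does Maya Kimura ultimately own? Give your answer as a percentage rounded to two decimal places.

33.85%

Maya reaches Meridian along 6 paths.
Via Halcyon → Tessera: 22% × 6% × 15% = 0.198%.
Via Tessera: 6% × 15% = 0.9%.
Via Cobalt: 38% × 59% = 22.42%.
Via Anchor → Cobalt: 85% × 8% × 59% = 4.012%.
Via Crestway → Cobalt: 15% × 54% × 59% = 4.779%.
Via Halcyon: 22% × 7% = 1.54%.
Total: 0.198% + 0.9% + 22.42% + 4.012% + 4.779% + 1.54% = 33.849%.
Rounded: 33.85%.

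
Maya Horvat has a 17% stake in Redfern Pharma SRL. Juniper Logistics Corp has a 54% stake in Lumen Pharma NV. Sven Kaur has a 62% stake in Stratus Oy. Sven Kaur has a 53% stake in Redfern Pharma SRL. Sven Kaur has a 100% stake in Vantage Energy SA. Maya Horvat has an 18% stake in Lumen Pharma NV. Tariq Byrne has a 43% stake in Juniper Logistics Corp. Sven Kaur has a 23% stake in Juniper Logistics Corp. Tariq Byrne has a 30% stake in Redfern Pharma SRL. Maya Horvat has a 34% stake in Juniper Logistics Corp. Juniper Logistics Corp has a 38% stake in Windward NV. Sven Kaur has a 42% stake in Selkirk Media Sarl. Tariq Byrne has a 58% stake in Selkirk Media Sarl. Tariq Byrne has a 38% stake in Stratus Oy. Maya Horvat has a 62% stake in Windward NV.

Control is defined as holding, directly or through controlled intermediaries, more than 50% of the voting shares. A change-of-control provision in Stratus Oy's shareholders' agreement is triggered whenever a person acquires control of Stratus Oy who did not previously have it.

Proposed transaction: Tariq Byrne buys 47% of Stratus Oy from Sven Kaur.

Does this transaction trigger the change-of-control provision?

The purchase adds only to Tariq's holdings (Sven's stake shrinks), so Tariq is the only person who could newly come to control Stratus.
Tariq holds 58% of Selkirk, so Tariq controls Selkirk.
In Stratus, Tariq's side holds only 38%, not > 50%.
So before the transaction, Tariq does not control Stratus.
After the purchase, Tariq's direct stake in Stratus rises to 38% + 47% = 85%, and Sven's stake falls to 15%.
Tariq holds 85% of Stratus, so Tariq controls Stratus.
Tariq did not control Stratus before and does after, so the clause is triggered.

Yes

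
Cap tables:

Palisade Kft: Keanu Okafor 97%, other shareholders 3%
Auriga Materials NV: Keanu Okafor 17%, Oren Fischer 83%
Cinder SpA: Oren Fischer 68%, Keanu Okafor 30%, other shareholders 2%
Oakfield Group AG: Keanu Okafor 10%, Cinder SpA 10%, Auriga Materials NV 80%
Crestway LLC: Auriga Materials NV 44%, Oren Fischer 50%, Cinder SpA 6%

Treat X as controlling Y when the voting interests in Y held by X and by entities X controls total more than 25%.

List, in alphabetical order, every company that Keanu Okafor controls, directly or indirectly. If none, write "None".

Cinder SpA, Palisade Kft

Keanu holds 97% of Palisade, so Keanu controls Palisade.
Keanu holds 30% of Cinder, so Keanu controls Cinder.
No other company's threshold is met.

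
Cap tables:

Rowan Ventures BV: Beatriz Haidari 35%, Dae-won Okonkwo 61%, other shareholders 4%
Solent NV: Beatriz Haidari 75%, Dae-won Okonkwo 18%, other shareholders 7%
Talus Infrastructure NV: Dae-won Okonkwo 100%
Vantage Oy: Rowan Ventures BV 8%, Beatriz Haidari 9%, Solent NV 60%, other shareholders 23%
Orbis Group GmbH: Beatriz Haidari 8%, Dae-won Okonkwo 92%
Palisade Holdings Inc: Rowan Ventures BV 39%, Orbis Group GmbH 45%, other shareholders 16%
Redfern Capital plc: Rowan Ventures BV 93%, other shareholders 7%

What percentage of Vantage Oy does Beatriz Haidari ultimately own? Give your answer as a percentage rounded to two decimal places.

56.80%

Beatriz reaches Vantage along 3 paths.
Via Rowan: 35% × 8% = 2.8%.
Direct stake: 9% = 9%.
Via Solent: 75% × 60% = 45%.
Total: 2.8% + 9% + 45% = 56.8%.
Rounded: 56.80%.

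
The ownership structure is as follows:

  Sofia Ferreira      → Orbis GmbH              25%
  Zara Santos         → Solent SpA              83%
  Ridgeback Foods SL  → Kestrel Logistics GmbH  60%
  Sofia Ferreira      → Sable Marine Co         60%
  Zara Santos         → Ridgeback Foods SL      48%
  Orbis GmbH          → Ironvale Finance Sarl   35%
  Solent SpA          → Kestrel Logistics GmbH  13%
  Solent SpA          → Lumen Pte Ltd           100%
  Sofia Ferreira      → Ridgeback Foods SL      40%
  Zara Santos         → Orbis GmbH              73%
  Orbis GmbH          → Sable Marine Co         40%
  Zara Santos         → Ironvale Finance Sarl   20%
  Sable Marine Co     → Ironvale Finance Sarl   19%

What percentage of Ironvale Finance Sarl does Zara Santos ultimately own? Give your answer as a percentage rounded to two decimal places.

51.10%

Zara reaches Ironvale along 3 paths.
Direct stake: 20% = 20%.
Via Orbis: 73% × 35% = 25.55%.
Via Orbis → Sable: 73% × 40% × 19% = 5.548%.
Total: 20% + 25.55% + 5.548% = 51.098%.
Rounded: 51.10%.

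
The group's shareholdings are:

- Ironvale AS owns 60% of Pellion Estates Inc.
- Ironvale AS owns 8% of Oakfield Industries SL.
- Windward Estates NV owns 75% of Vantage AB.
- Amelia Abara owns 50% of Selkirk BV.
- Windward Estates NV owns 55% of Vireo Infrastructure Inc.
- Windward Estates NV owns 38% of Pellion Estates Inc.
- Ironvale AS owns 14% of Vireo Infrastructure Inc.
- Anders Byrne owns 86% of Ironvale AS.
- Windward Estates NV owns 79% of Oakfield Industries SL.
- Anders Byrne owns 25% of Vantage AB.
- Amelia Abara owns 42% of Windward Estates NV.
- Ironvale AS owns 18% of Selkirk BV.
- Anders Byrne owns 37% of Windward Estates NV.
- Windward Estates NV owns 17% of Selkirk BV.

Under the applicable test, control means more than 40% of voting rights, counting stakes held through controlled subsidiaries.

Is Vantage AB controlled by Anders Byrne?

Anders holds 86% of Ironvale, so Anders controls Ironvale.
Ironvale holds 60% of Pellion, so Anders controls Pellion.
In Vantage, Anders's side holds only 25%, not > 40%.
So Anders does not control Vantage.

No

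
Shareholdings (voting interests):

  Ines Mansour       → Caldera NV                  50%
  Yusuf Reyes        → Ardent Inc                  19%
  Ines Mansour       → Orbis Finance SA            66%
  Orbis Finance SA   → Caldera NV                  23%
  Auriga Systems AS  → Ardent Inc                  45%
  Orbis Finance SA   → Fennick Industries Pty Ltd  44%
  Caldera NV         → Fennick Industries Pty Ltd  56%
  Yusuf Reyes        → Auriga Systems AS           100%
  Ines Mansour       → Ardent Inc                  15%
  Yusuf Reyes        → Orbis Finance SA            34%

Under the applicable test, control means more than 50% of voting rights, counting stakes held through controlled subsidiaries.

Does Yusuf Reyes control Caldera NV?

Yusuf holds 100% of Auriga, so Yusuf controls Auriga.
Yusuf and Auriga together hold 19% + 45% = 64% of Ardent, so Yusuf controls Ardent.
Neither Yusuf nor any entity Yusuf controls holds any voting interest in Caldera.
So Yusuf does not control Caldera.

No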